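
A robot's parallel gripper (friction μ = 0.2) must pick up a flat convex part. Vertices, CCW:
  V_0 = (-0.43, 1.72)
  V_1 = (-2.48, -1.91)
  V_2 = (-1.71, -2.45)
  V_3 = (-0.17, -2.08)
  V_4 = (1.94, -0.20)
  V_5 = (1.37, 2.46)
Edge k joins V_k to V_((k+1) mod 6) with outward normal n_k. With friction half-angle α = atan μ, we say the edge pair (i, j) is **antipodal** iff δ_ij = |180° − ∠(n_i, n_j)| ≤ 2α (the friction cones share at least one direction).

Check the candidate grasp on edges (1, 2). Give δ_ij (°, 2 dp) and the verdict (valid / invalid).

α = atan 0.2 = 11.31°;  2α = 22.62°
edge 1: e_1 = (+0.77, -0.54);  n_1 = (-0.5742, -0.8187)
edge 2: e_2 = (+1.54, +0.37);  n_2 = (+0.2336, -0.9723)
∠(n_1, n_2) = 48.55°
δ = |180° − 48.55°| = 131.45°
131.45° > 2α = 22.62°  →  invalid

δ = 131.45°, invalid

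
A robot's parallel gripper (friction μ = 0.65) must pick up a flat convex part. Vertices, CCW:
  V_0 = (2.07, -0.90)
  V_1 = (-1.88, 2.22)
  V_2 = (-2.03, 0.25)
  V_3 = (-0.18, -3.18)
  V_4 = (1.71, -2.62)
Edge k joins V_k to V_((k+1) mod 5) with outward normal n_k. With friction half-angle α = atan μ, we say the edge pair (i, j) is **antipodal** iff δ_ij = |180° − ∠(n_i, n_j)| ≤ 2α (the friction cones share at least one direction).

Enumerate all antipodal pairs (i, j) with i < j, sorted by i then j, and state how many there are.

count = 5; pairs: (0,1), (0,2), (0,3), (1,4), (2,4)

α = atan 0.65 = 33.02°;  2α = 66.05°
n_0 = (+0.6198, +0.7847)
n_1 = (-0.9971, +0.0759)
n_2 = (-0.8801, -0.4747)
n_3 = (+0.2841, -0.9588)
n_4 = (+0.9788, -0.2049)
  (0,1): δ = 56.05°  ✓
  (0,2): δ = 23.36°  ✓
  (0,3): δ = 54.81°  ✓
  (0,4): δ = 116.48°  ·
  (1,2): δ = 147.31°  ·
  (1,3): δ = 69.14°  ·
  (1,4): δ = 7.47°  ✓
  (2,3): δ = 101.84°  ·
  (2,4): δ = 40.16°  ✓
  (3,4): δ = 118.33°  ·
antipodal pairs: 5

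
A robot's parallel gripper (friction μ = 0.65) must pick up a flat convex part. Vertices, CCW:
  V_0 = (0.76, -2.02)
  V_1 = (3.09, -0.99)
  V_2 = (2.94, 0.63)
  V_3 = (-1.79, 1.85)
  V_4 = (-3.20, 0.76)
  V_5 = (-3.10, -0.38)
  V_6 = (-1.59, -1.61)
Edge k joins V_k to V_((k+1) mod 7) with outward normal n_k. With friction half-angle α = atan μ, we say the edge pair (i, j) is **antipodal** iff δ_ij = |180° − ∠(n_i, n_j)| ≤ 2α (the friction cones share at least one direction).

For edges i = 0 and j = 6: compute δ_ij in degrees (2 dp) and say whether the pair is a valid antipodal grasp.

δ = 146.26°, invalid

α = atan 0.65 = 33.02°;  2α = 66.05°
edge 0: e_0 = (+2.33, +1.03);  n_0 = (+0.4043, -0.9146)
edge 6: e_6 = (+2.35, -0.41);  n_6 = (-0.1719, -0.9851)
∠(n_0, n_6) = 33.74°
δ = |180° − 33.74°| = 146.26°
146.26° > 2α = 66.05°  →  invalid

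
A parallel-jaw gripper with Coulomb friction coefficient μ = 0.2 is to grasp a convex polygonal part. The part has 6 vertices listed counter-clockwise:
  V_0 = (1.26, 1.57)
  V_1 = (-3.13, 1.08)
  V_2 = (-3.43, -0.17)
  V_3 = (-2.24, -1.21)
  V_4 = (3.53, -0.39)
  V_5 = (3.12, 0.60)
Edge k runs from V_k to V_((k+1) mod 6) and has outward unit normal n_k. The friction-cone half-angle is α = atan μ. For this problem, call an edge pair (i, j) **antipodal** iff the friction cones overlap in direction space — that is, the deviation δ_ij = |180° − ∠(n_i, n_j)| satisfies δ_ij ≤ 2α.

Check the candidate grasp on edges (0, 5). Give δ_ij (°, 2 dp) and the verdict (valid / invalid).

α = atan 0.2 = 11.31°;  2α = 22.62°
edge 0: e_0 = (-4.39, -0.49);  n_0 = (-0.1109, +0.9938)
edge 5: e_5 = (-1.86, +0.97);  n_5 = (+0.4624, +0.8867)
∠(n_0, n_5) = 33.91°
δ = |180° − 33.91°| = 146.09°
146.09° > 2α = 22.62°  →  invalid

δ = 146.09°, invalid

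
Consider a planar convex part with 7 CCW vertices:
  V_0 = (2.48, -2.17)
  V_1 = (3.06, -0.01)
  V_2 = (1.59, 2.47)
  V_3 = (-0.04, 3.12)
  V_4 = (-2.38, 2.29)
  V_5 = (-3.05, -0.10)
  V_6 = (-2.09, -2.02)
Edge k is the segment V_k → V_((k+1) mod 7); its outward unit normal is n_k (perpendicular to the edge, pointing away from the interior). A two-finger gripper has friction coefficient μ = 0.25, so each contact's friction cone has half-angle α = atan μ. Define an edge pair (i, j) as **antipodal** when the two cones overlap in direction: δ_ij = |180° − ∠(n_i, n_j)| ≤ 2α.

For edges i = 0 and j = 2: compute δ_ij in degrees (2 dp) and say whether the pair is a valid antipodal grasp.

α = atan 0.25 = 14.04°;  2α = 28.07°
edge 0: e_0 = (+0.58, +2.16);  n_0 = (+0.9658, -0.2593)
edge 2: e_2 = (-1.63, +0.65);  n_2 = (+0.3704, +0.9289)
∠(n_0, n_2) = 83.29°
δ = |180° − 83.29°| = 96.71°
96.71° > 2α = 28.07°  →  invalid

δ = 96.71°, invalid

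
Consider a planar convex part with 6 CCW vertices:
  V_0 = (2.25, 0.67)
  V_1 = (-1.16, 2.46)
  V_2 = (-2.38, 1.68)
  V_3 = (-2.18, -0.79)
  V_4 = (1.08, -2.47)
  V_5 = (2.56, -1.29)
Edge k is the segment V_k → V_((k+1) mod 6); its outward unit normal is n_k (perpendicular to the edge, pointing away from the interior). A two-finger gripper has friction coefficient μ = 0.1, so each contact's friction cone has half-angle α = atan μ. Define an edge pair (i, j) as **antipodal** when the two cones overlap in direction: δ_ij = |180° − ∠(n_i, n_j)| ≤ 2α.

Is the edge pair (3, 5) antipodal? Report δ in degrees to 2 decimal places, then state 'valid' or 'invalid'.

δ = 53.75°, invalid

α = atan 0.1 = 5.71°;  2α = 11.42°
edge 3: e_3 = (+3.26, -1.68);  n_3 = (-0.4581, -0.8889)
edge 5: e_5 = (-0.31, +1.96);  n_5 = (+0.9877, +0.1562)
∠(n_3, n_5) = 126.25°
δ = |180° − 126.25°| = 53.75°
53.75° > 2α = 11.42°  →  invalid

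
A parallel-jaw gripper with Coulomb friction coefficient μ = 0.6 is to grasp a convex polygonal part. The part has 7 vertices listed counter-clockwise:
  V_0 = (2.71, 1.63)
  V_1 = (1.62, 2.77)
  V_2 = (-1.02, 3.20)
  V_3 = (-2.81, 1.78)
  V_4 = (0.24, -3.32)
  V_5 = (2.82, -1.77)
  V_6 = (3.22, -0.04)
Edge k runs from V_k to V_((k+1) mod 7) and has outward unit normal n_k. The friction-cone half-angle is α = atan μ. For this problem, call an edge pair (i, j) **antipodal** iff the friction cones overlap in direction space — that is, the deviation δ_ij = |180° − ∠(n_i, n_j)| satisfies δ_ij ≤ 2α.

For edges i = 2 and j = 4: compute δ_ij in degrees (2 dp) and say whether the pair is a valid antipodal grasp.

α = atan 0.6 = 30.96°;  2α = 61.93°
edge 2: e_2 = (-1.79, -1.42);  n_2 = (-0.6215, +0.7834)
edge 4: e_4 = (+2.58, +1.55);  n_4 = (+0.5150, -0.8572)
∠(n_2, n_4) = 172.57°
δ = |180° − 172.57°| = 7.43°
7.43° ≤ 2α = 61.93°  →  valid

δ = 7.43°, valid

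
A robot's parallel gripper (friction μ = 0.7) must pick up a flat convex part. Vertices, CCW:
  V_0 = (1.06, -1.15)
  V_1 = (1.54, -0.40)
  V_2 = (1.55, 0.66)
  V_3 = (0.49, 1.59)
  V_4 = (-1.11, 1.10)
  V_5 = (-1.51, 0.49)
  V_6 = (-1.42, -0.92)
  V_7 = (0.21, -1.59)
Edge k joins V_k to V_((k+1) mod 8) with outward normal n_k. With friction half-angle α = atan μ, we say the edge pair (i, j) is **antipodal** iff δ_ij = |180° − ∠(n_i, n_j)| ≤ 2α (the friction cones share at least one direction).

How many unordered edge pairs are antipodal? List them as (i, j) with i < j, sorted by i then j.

α = atan 0.7 = 34.99°;  2α = 69.98°
n_0 = (+0.8423, -0.5391)
n_1 = (+1.0000, -0.0094)
n_2 = (+0.6595, +0.7517)
n_3 = (-0.2928, +0.9562)
n_4 = (-0.8362, +0.5484)
n_5 = (-0.9980, -0.0637)
n_6 = (-0.3802, -0.9249)
n_7 = (+0.4597, -0.8881)
  (0,1): δ = 147.92°  ·
  (0,2): δ = 98.64°  ·
  (0,3): δ = 40.35°  ✓
  (0,4): δ = 0.64°  ✓
  (0,5): δ = 36.27°  ✓
  (0,6): δ = 100.27°  ·
  (0,7): δ = 149.99°  ·
  (1,2): δ = 130.72°  ·
  (1,3): δ = 72.43°  ·
  (1,4): δ = 32.71°  ✓
  (1,5): δ = 4.19°  ✓
  (1,6): δ = 68.20°  ✓
  (1,7): δ = 117.91°  ·
  (2,3): δ = 121.71°  ·
  (2,4): δ = 81.99°  ·
  (2,5): δ = 45.09°  ✓
  (2,6): δ = 18.92°  ✓
  (2,7): δ = 68.63°  ✓
  (3,4): δ = 140.28°  ·
  (3,5): δ = 103.37°  ·
  (3,6): δ = 39.37°  ✓
  (3,7): δ = 10.34°  ✓
  (4,5): δ = 143.09°  ·
  (4,6): δ = 79.09°  ·
  (4,7): δ = 29.38°  ✓
  (5,6): δ = 116.00°  ·
  (5,7): δ = 66.28°  ✓
  (6,7): δ = 130.29°  ·
antipodal pairs: 13

count = 13; pairs: (0,3), (0,4), (0,5), (1,4), (1,5), (1,6), (2,5), (2,6), (2,7), (3,6), (3,7), (4,7), (5,7)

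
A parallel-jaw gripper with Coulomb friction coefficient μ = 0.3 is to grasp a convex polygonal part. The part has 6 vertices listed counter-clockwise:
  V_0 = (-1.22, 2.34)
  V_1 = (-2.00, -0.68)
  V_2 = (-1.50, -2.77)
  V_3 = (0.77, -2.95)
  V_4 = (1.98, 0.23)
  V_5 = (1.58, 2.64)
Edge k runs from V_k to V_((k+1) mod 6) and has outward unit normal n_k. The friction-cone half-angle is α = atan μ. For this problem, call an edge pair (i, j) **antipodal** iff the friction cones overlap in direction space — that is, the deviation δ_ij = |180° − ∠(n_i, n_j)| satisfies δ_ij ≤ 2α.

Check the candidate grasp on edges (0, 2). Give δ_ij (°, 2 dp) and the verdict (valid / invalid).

δ = 80.05°, invalid

α = atan 0.3 = 16.70°;  2α = 33.40°
edge 0: e_0 = (-0.78, -3.02);  n_0 = (-0.9682, +0.2501)
edge 2: e_2 = (+2.27, -0.18);  n_2 = (-0.0790, -0.9969)
∠(n_0, n_2) = 99.95°
δ = |180° − 99.95°| = 80.05°
80.05° > 2α = 33.40°  →  invalid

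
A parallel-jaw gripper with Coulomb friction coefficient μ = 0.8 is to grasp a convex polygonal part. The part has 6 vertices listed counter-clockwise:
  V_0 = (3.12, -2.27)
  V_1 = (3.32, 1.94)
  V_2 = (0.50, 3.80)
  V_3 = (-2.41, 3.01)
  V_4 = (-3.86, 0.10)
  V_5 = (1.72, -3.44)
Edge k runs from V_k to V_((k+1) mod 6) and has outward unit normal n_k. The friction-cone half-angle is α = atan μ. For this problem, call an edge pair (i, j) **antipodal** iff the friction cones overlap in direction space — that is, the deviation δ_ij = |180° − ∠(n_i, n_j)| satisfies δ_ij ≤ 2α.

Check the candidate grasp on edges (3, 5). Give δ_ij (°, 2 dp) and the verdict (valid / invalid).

δ = 23.63°, valid

α = atan 0.8 = 38.66°;  2α = 77.32°
edge 3: e_3 = (-1.45, -2.91);  n_3 = (-0.8950, +0.4460)
edge 5: e_5 = (+1.40, +1.17);  n_5 = (+0.6413, -0.7673)
∠(n_3, n_5) = 156.37°
δ = |180° − 156.37°| = 23.63°
23.63° ≤ 2α = 77.32°  →  valid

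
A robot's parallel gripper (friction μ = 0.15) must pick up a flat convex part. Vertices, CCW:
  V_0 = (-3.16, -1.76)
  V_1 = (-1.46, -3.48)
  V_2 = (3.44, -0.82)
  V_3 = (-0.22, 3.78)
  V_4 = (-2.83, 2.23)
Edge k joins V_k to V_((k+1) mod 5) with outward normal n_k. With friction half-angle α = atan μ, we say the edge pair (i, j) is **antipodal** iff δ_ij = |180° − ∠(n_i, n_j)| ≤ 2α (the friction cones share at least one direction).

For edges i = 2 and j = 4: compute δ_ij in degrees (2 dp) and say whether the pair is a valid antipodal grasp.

α = atan 0.15 = 8.53°;  2α = 17.06°
edge 2: e_2 = (-3.66, +4.60);  n_2 = (+0.7825, +0.6226)
edge 4: e_4 = (-0.33, -3.99);  n_4 = (-0.9966, +0.0824)
∠(n_2, n_4) = 136.76°
δ = |180° − 136.76°| = 43.24°
43.24° > 2α = 17.06°  →  invalid

δ = 43.24°, invalid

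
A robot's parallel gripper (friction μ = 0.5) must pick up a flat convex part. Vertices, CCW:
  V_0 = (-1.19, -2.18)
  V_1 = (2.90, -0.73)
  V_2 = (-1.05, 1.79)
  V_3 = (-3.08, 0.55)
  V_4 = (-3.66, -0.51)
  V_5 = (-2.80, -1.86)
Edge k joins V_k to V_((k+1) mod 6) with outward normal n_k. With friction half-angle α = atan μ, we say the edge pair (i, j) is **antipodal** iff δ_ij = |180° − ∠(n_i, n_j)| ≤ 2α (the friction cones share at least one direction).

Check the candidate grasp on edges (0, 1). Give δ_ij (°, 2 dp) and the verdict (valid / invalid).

δ = 52.06°, valid

α = atan 0.5 = 26.57°;  2α = 53.13°
edge 0: e_0 = (+4.09, +1.45);  n_0 = (+0.3341, -0.9425)
edge 1: e_1 = (-3.95, +2.52);  n_1 = (+0.5378, +0.8430)
∠(n_0, n_1) = 127.94°
δ = |180° − 127.94°| = 52.06°
52.06° ≤ 2α = 53.13°  →  valid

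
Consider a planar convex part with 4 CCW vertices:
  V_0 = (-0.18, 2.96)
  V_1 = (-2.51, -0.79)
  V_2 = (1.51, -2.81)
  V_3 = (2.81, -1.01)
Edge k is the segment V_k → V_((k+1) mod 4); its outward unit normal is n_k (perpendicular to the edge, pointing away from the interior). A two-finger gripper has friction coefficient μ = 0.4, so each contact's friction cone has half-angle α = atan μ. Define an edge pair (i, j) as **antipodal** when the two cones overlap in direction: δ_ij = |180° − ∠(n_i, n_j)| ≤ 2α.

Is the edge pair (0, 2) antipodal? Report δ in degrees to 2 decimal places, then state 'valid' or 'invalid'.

α = atan 0.4 = 21.80°;  2α = 43.60°
edge 0: e_0 = (-2.33, -3.75);  n_0 = (-0.8494, +0.5278)
edge 2: e_2 = (+1.30, +1.80);  n_2 = (+0.8107, -0.5855)
∠(n_0, n_2) = 176.02°
δ = |180° − 176.02°| = 3.98°
3.98° ≤ 2α = 43.60°  →  valid

δ = 3.98°, valid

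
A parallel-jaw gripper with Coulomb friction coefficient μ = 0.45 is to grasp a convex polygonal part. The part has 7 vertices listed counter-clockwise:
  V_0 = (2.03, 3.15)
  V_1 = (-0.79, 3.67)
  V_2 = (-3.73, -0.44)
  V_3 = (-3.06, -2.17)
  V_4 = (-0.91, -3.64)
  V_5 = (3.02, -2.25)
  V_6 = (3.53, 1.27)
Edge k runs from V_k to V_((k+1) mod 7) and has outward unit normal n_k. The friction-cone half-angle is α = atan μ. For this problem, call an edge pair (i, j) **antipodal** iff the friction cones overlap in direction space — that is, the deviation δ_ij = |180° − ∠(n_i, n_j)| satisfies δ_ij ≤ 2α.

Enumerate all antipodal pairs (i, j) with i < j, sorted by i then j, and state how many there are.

α = atan 0.45 = 24.23°;  2α = 48.46°
n_0 = (+0.1813, +0.9834)
n_1 = (-0.8133, +0.5818)
n_2 = (-0.9325, -0.3611)
n_3 = (-0.5644, -0.8255)
n_4 = (+0.3334, -0.9428)
n_5 = (+0.9897, -0.1434)
n_6 = (+0.7817, +0.6237)
  (0,1): δ = 115.13°  ·
  (0,2): δ = 58.38°  ·
  (0,3): δ = 23.91°  ✓
  (0,4): δ = 29.93°  ✓
  (0,5): δ = 92.20°  ·
  (0,6): δ = 139.03°  ·
  (1,2): δ = 123.25°  ·
  (1,3): δ = 88.78°  ·
  (1,4): δ = 34.94°  ✓
  (1,5): δ = 27.33°  ✓
  (1,6): δ = 74.16°  ·
  (2,3): δ = 145.53°  ·
  (2,4): δ = 91.69°  ·
  (2,5): δ = 29.41°  ✓
  (2,6): δ = 17.41°  ✓
  (3,4): δ = 126.16°  ·
  (3,5): δ = 63.88°  ·
  (3,6): δ = 17.05°  ✓
  (4,5): δ = 117.72°  ·
  (4,6): δ = 70.89°  ·
  (5,6): δ = 133.17°  ·
antipodal pairs: 7

count = 7; pairs: (0,3), (0,4), (1,4), (1,5), (2,5), (2,6), (3,6)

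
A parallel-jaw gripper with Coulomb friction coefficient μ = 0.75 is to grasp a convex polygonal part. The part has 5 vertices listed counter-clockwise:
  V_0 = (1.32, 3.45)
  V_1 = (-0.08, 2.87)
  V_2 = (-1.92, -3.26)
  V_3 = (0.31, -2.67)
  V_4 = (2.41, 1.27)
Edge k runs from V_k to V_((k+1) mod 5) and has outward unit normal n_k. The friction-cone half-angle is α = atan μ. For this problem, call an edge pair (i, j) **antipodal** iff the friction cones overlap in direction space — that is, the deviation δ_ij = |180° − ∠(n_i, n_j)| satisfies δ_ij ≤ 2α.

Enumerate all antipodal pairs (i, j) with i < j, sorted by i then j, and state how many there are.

α = atan 0.75 = 36.87°;  2α = 73.74°
n_0 = (-0.3827, +0.9239)
n_1 = (-0.9578, +0.2875)
n_2 = (+0.2558, -0.9667)
n_3 = (+0.8825, -0.4704)
n_4 = (+0.8944, +0.4472)
  (0,1): δ = 129.21°  ·
  (0,2): δ = 7.68°  ✓
  (0,3): δ = 39.44°  ✓
  (0,4): δ = 94.06°  ·
  (1,2): δ = 58.47°  ✓
  (1,3): δ = 11.35°  ✓
  (1,4): δ = 43.27°  ✓
  (2,3): δ = 132.88°  ·
  (2,4): δ = 78.25°  ·
  (3,4): δ = 125.38°  ·
antipodal pairs: 5

count = 5; pairs: (0,2), (0,3), (1,2), (1,3), (1,4)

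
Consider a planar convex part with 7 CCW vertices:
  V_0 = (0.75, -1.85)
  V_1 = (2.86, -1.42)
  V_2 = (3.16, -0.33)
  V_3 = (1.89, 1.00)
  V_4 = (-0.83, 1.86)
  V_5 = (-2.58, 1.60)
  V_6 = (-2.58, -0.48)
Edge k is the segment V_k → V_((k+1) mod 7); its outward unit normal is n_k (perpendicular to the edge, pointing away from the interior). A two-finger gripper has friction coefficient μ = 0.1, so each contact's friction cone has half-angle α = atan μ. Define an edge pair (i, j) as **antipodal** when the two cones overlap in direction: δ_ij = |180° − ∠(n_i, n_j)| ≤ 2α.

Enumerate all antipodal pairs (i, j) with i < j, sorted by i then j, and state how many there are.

α = atan 0.1 = 5.71°;  2α = 11.42°
n_0 = (+0.1997, -0.9799)
n_1 = (+0.9641, -0.2654)
n_2 = (+0.7232, +0.6906)
n_3 = (+0.3015, +0.9535)
n_4 = (-0.1470, +0.9891)
n_5 = (-1.0000, -0.0000)
n_6 = (-0.3805, -0.9248)
  (0,1): δ = 116.91°  ·
  (0,2): δ = 57.84°  ·
  (0,3): δ = 29.06°  ·
  (0,4): δ = 3.07°  ✓
  (0,5): δ = 78.48°  ·
  (0,6): δ = 146.12°  ·
  (1,2): δ = 120.93°  ·
  (1,3): δ = 92.16°  ·
  (1,4): δ = 66.16°  ·
  (1,5): δ = 15.39°  ·
  (1,6): δ = 83.03°  ·
  (2,3): δ = 151.22°  ·
  (2,4): δ = 125.23°  ·
  (2,5): δ = 43.68°  ·
  (2,6): δ = 23.96°  ·
  (3,4): δ = 154.00°  ·
  (3,5): δ = 72.45°  ·
  (3,6): δ = 4.82°  ✓
  (4,5): δ = 98.45°  ·
  (4,6): δ = 30.81°  ·
  (5,6): δ = 112.36°  ·
antipodal pairs: 2

count = 2; pairs: (0,4), (3,6)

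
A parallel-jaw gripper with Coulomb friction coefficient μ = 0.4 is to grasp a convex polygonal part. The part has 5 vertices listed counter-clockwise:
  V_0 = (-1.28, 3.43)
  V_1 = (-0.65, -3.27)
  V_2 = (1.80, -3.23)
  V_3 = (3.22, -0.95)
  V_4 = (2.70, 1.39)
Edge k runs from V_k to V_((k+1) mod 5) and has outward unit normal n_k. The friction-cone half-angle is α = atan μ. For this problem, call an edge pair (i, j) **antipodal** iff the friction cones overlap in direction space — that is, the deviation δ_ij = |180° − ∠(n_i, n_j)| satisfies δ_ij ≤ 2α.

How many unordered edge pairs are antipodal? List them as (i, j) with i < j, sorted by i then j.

α = atan 0.4 = 21.80°;  2α = 43.60°
n_0 = (-0.9956, -0.0936)
n_1 = (+0.0163, -0.9999)
n_2 = (+0.8488, -0.5287)
n_3 = (+0.9762, +0.2169)
n_4 = (+0.4561, +0.8899)
  (0,1): δ = 94.44°  ·
  (0,2): δ = 37.29°  ✓
  (0,3): δ = 7.16°  ✓
  (0,4): δ = 57.49°  ·
  (1,2): δ = 122.85°  ·
  (1,3): δ = 78.41°  ·
  (1,4): δ = 28.07°  ✓
  (2,3): δ = 135.56°  ·
  (2,4): δ = 85.22°  ·
  (3,4): δ = 129.67°  ·
antipodal pairs: 3

count = 3; pairs: (0,2), (0,3), (1,4)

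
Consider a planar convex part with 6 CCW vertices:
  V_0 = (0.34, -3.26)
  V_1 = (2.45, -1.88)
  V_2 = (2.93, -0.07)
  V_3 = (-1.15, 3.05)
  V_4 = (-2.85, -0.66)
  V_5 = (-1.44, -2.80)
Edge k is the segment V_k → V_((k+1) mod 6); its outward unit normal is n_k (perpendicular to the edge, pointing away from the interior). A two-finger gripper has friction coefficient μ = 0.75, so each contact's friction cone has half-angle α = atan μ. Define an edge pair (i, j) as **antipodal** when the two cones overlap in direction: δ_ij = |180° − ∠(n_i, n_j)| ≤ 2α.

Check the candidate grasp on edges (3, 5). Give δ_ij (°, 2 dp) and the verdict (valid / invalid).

δ = 79.87°, invalid

α = atan 0.75 = 36.87°;  2α = 73.74°
edge 3: e_3 = (-1.70, -3.71);  n_3 = (-0.9091, +0.4166)
edge 5: e_5 = (+1.78, -0.46);  n_5 = (-0.2502, -0.9682)
∠(n_3, n_5) = 100.13°
δ = |180° − 100.13°| = 79.87°
79.87° > 2α = 73.74°  →  invalid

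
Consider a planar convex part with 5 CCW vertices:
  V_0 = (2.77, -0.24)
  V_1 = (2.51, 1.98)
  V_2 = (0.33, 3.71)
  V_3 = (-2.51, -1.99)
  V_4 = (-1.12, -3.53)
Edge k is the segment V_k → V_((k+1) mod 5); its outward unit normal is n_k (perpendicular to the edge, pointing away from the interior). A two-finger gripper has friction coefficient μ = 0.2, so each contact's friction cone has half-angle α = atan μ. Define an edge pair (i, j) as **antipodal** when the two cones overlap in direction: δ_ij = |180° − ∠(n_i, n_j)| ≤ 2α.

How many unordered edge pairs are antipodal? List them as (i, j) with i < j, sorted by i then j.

α = atan 0.2 = 11.31°;  2α = 22.62°
n_0 = (+0.9932, +0.1163)
n_1 = (+0.6216, +0.7833)
n_2 = (-0.8951, +0.4460)
n_3 = (-0.7423, -0.6700)
n_4 = (+0.6458, -0.7635)
  (0,1): δ = 135.11°  ·
  (0,2): δ = 33.16°  ·
  (0,3): δ = 35.39°  ·
  (0,4): δ = 123.54°  ·
  (1,2): δ = 78.05°  ·
  (1,3): δ = 9.50°  ✓
  (1,4): δ = 78.66°  ·
  (2,3): δ = 111.45°  ·
  (2,4): δ = 23.29°  ·
  (3,4): δ = 91.85°  ·
antipodal pairs: 1

count = 1; pairs: (1,3)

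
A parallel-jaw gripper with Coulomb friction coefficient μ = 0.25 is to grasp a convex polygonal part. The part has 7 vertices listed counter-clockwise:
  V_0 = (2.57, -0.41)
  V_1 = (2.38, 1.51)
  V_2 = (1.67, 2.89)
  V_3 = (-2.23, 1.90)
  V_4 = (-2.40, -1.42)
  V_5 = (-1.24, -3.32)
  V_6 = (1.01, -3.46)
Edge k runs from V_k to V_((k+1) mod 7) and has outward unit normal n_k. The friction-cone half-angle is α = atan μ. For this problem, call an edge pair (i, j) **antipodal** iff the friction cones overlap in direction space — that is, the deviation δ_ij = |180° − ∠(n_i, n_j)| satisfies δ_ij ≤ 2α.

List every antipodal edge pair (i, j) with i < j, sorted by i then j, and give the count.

count = 5; pairs: (0,3), (0,4), (1,4), (2,5), (3,6)

α = atan 0.25 = 14.04°;  2α = 28.07°
n_0 = (+0.9951, +0.0985)
n_1 = (+0.8892, +0.4575)
n_2 = (-0.2460, +0.9693)
n_3 = (-0.9987, +0.0511)
n_4 = (-0.8535, -0.5211)
n_5 = (-0.0621, -0.9981)
n_6 = (+0.8903, -0.4554)
  (0,1): δ = 158.43°  ·
  (0,2): δ = 81.41°  ·
  (0,3): δ = 8.58°  ✓
  (0,4): δ = 25.75°  ✓
  (0,5): δ = 80.79°  ·
  (0,6): δ = 147.26°  ·
  (1,2): δ = 102.98°  ·
  (1,3): δ = 30.16°  ·
  (1,4): δ = 4.18°  ✓
  (1,5): δ = 59.21°  ·
  (1,6): δ = 125.69°  ·
  (2,3): δ = 107.17°  ·
  (2,4): δ = 72.84°  ·
  (2,5): δ = 17.80°  ✓
  (2,6): δ = 48.67°  ·
  (3,4): δ = 145.66°  ·
  (3,5): δ = 90.63°  ·
  (3,6): δ = 24.16°  ✓
  (4,5): δ = 124.97°  ·
  (4,6): δ = 58.49°  ·
  (5,6): δ = 113.53°  ·
antipodal pairs: 5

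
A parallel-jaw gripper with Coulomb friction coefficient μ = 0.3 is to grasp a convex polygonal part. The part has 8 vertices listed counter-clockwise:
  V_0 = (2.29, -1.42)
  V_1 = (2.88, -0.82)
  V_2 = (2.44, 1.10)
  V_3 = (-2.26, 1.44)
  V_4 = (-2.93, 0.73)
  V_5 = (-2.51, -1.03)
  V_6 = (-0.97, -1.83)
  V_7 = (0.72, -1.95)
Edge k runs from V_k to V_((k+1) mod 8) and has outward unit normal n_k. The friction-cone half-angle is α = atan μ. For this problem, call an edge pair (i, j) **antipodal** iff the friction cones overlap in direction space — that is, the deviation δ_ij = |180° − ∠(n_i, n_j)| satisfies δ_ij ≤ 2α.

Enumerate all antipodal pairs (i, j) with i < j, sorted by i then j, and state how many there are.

α = atan 0.3 = 16.70°;  2α = 33.40°
n_0 = (+0.7130, -0.7011)
n_1 = (+0.9747, +0.2234)
n_2 = (+0.0722, +0.9974)
n_3 = (-0.7273, +0.6863)
n_4 = (-0.9727, -0.2321)
n_5 = (-0.4610, -0.8874)
n_6 = (-0.0708, -0.9975)
n_7 = (+0.3198, -0.9475)
  (0,1): δ = 122.57°  ·
  (0,2): δ = 49.62°  ·
  (0,3): δ = 1.18°  ✓
  (0,4): δ = 57.94°  ·
  (0,5): δ = 107.07°  ·
  (0,6): δ = 130.46°  ·
  (0,7): δ = 153.17°  ·
  (1,2): δ = 107.05°  ·
  (1,3): δ = 56.25°  ·
  (1,4): δ = 0.51°  ✓
  (1,5): δ = 49.64°  ·
  (1,6): δ = 73.03°  ·
  (1,7): δ = 95.75°  ·
  (2,3): δ = 129.20°  ·
  (2,4): δ = 72.44°  ·
  (2,5): δ = 23.31°  ✓
  (2,6): δ = 0.08°  ✓
  (2,7): δ = 22.79°  ✓
  (3,4): δ = 123.24°  ·
  (3,5): δ = 74.11°  ·
  (3,6): δ = 50.72°  ·
  (3,7): δ = 28.01°  ✓
  (4,5): δ = 130.87°  ·
  (4,6): δ = 107.48°  ·
  (4,7): δ = 84.77°  ·
  (5,6): δ = 156.61°  ·
  (5,7): δ = 133.90°  ·
  (6,7): δ = 157.28°  ·
antipodal pairs: 6

count = 6; pairs: (0,3), (1,4), (2,5), (2,6), (2,7), (3,7)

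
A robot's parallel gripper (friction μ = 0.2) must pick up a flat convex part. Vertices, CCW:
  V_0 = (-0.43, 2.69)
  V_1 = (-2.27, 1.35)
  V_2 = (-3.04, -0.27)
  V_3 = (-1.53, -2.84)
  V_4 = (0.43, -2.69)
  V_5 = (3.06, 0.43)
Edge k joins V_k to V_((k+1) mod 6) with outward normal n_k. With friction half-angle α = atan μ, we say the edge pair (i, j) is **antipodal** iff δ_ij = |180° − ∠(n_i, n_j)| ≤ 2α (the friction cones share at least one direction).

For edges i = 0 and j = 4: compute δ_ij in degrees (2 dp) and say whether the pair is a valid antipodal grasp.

δ = 13.81°, valid

α = atan 0.2 = 11.31°;  2α = 22.62°
edge 0: e_0 = (-1.84, -1.34);  n_0 = (-0.5887, +0.8084)
edge 4: e_4 = (+2.63, +3.12);  n_4 = (+0.7646, -0.6445)
∠(n_0, n_4) = 166.19°
δ = |180° − 166.19°| = 13.81°
13.81° ≤ 2α = 22.62°  →  valid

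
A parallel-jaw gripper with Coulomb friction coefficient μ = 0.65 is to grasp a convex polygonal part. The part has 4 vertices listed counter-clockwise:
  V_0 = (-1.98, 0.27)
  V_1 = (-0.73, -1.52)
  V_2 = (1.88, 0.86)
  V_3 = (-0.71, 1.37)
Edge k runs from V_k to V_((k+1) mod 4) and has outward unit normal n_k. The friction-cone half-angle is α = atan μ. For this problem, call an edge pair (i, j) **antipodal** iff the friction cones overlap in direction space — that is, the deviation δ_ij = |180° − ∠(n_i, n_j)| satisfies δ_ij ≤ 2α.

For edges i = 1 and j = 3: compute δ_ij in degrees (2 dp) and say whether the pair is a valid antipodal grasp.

δ = 1.46°, valid

α = atan 0.65 = 33.02°;  2α = 66.05°
edge 1: e_1 = (+2.61, +2.38);  n_1 = (+0.6738, -0.7389)
edge 3: e_3 = (-1.27, -1.10);  n_3 = (-0.6547, +0.7559)
∠(n_1, n_3) = 178.54°
δ = |180° − 178.54°| = 1.46°
1.46° ≤ 2α = 66.05°  →  valid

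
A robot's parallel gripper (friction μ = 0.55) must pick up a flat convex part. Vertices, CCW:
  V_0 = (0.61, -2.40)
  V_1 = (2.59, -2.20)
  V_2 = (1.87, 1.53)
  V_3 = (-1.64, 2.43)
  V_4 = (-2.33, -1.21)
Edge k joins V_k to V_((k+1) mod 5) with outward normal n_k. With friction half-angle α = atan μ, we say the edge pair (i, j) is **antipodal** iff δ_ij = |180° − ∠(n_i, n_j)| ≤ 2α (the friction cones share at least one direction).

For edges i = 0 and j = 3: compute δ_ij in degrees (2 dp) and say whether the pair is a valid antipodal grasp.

δ = 73.50°, invalid

α = atan 0.55 = 28.81°;  2α = 57.62°
edge 0: e_0 = (+1.98, +0.20);  n_0 = (+0.1005, -0.9949)
edge 3: e_3 = (-0.69, -3.64);  n_3 = (-0.9825, +0.1862)
∠(n_0, n_3) = 106.50°
δ = |180° − 106.50°| = 73.50°
73.50° > 2α = 57.62°  →  invalid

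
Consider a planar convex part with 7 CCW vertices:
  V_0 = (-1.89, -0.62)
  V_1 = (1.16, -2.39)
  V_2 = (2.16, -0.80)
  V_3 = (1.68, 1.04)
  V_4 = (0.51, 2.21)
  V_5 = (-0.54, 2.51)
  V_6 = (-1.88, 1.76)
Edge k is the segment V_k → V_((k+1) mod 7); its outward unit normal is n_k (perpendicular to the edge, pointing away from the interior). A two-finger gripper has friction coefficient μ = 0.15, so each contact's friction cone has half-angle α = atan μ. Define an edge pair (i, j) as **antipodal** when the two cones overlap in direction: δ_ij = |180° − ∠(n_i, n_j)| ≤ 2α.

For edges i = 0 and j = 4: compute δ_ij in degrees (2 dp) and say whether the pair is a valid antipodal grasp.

δ = 14.18°, valid

α = atan 0.15 = 8.53°;  2α = 17.06°
edge 0: e_0 = (+3.05, -1.77);  n_0 = (-0.5019, -0.8649)
edge 4: e_4 = (-1.05, +0.30);  n_4 = (+0.2747, +0.9615)
∠(n_0, n_4) = 165.82°
δ = |180° − 165.82°| = 14.18°
14.18° ≤ 2α = 17.06°  →  valid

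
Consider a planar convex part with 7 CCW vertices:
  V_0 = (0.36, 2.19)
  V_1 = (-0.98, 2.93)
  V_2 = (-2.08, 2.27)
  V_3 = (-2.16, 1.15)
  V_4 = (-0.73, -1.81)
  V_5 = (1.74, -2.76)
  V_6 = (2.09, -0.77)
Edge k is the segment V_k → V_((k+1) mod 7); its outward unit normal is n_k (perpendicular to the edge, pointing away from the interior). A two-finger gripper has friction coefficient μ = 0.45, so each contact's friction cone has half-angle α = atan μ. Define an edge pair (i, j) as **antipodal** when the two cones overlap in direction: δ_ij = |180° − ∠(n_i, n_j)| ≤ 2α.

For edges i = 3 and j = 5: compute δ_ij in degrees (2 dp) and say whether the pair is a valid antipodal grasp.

δ = 35.76°, valid

α = atan 0.45 = 24.23°;  2α = 48.46°
edge 3: e_3 = (+1.43, -2.96);  n_3 = (-0.9004, -0.4350)
edge 5: e_5 = (+0.35, +1.99);  n_5 = (+0.9849, -0.1732)
∠(n_3, n_5) = 144.24°
δ = |180° − 144.24°| = 35.76°
35.76° ≤ 2α = 48.46°  →  valid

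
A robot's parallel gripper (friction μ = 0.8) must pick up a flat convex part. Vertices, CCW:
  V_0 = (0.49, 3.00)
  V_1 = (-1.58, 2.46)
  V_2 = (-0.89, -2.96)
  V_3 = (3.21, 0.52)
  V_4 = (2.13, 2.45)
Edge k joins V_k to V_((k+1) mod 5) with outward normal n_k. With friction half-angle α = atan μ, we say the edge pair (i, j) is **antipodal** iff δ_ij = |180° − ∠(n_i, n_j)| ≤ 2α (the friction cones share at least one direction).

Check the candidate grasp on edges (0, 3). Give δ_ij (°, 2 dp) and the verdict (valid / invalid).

δ = 104.61°, invalid

α = atan 0.8 = 38.66°;  2α = 77.32°
edge 0: e_0 = (-2.07, -0.54);  n_0 = (-0.2524, +0.9676)
edge 3: e_3 = (-1.08, +1.93);  n_3 = (+0.8727, +0.4883)
∠(n_0, n_3) = 75.39°
δ = |180° − 75.39°| = 104.61°
104.61° > 2α = 77.32°  →  invalid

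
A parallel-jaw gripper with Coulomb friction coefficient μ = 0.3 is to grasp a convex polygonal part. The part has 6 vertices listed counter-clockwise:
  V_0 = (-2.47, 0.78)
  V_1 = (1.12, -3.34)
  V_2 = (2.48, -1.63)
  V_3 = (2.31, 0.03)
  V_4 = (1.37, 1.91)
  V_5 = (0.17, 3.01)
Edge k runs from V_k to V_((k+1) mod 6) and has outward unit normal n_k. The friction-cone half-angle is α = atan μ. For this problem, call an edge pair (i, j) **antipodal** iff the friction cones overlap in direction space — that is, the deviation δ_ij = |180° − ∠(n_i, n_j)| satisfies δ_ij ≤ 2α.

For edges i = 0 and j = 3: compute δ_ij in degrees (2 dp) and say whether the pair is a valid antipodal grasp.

α = atan 0.3 = 16.70°;  2α = 33.40°
edge 0: e_0 = (+3.59, -4.12);  n_0 = (-0.7539, -0.6569)
edge 3: e_3 = (-0.94, +1.88);  n_3 = (+0.8944, +0.4472)
∠(n_0, n_3) = 165.50°
δ = |180° − 165.50°| = 14.50°
14.50° ≤ 2α = 33.40°  →  valid

δ = 14.50°, valid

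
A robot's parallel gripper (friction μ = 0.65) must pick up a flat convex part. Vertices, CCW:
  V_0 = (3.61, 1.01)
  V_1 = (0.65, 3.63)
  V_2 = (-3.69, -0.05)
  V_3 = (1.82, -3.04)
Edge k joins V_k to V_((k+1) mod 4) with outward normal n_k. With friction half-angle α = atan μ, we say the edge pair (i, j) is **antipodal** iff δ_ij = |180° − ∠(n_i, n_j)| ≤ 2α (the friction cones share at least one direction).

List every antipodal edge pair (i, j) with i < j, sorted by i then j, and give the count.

count = 2; pairs: (0,2), (1,3)

α = atan 0.65 = 33.02°;  2α = 66.05°
n_0 = (+0.6628, +0.7488)
n_1 = (-0.6467, +0.7627)
n_2 = (-0.4770, -0.8789)
n_3 = (+0.9146, -0.4043)
  (0,1): δ = 98.19°  ·
  (0,2): δ = 13.03°  ✓
  (0,3): δ = 107.67°  ·
  (1,2): δ = 68.78°  ·
  (1,3): δ = 25.86°  ✓
  (2,3): δ = 85.36°  ·
antipodal pairs: 2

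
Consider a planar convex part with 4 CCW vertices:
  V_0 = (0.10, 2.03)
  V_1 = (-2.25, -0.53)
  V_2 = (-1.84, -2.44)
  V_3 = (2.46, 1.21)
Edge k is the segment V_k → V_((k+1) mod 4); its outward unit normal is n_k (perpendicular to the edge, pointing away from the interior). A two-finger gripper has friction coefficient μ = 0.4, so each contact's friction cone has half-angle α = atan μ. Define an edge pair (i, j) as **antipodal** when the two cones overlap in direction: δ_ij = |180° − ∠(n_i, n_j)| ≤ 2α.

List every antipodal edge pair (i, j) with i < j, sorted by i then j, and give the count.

count = 1; pairs: (0,2)

α = atan 0.4 = 21.80°;  2α = 43.60°
n_0 = (-0.7367, +0.6762)
n_1 = (-0.9777, -0.2099)
n_2 = (+0.6471, -0.7624)
n_3 = (+0.3282, +0.9446)
  (0,1): δ = 125.33°  ·
  (0,2): δ = 7.12°  ✓
  (0,3): δ = 113.39°  ·
  (1,2): δ = 61.79°  ·
  (1,3): δ = 58.72°  ·
  (2,3): δ = 59.49°  ·
antipodal pairs: 1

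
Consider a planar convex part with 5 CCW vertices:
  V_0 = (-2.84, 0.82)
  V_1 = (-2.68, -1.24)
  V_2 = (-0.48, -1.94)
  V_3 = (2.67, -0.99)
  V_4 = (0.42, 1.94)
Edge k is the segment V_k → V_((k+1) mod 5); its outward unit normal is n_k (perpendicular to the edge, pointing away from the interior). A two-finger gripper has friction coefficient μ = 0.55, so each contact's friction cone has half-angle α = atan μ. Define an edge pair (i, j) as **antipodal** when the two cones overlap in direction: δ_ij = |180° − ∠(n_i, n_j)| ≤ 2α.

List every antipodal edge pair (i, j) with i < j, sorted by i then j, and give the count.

α = atan 0.55 = 28.81°;  2α = 57.62°
n_0 = (-0.9970, -0.0774)
n_1 = (-0.3032, -0.9529)
n_2 = (+0.2887, -0.9574)
n_3 = (+0.7931, +0.6091)
n_4 = (-0.3249, +0.9457)
  (0,1): δ = 112.09°  ·
  (0,2): δ = 77.66°  ·
  (0,3): δ = 33.08°  ✓
  (0,4): δ = 104.52°  ·
  (1,2): δ = 145.57°  ·
  (1,3): δ = 34.83°  ✓
  (1,4): δ = 36.61°  ✓
  (2,3): δ = 69.26°  ·
  (2,4): δ = 2.18°  ✓
  (3,4): δ = 108.56°  ·
antipodal pairs: 4

count = 4; pairs: (0,3), (1,3), (1,4), (2,4)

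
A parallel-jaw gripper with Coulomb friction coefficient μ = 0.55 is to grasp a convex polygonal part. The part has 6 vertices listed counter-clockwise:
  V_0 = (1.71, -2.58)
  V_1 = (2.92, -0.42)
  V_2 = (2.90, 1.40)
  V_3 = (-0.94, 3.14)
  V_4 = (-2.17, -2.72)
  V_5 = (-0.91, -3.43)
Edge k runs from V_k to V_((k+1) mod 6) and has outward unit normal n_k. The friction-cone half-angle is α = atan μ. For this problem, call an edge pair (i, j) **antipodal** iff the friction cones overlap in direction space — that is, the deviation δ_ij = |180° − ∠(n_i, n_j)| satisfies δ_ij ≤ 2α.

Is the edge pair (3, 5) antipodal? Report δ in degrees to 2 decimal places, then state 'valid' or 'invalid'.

α = atan 0.55 = 28.81°;  2α = 57.62°
edge 3: e_3 = (-1.23, -5.86);  n_3 = (-0.9787, +0.2054)
edge 5: e_5 = (+2.62, +0.85);  n_5 = (+0.3086, -0.9512)
∠(n_3, n_5) = 119.83°
δ = |180° − 119.83°| = 60.17°
60.17° > 2α = 57.62°  →  invalid

δ = 60.17°, invalid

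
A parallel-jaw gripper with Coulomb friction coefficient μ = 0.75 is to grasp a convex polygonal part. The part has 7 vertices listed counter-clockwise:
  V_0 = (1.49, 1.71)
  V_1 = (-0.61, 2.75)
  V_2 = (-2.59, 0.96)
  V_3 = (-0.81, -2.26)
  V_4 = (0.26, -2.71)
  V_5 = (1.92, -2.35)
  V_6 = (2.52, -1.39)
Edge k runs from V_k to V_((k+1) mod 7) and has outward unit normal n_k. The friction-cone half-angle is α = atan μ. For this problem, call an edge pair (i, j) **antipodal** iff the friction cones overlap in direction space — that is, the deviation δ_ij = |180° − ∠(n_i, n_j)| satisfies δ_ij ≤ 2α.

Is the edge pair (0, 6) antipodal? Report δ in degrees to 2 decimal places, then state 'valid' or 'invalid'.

α = atan 0.75 = 36.87°;  2α = 73.74°
edge 0: e_0 = (-2.10, +1.04);  n_0 = (+0.4438, +0.8961)
edge 6: e_6 = (-1.03, +3.10);  n_6 = (+0.9490, +0.3153)
∠(n_0, n_6) = 45.27°
δ = |180° − 45.27°| = 134.73°
134.73° > 2α = 73.74°  →  invalid

δ = 134.73°, invalid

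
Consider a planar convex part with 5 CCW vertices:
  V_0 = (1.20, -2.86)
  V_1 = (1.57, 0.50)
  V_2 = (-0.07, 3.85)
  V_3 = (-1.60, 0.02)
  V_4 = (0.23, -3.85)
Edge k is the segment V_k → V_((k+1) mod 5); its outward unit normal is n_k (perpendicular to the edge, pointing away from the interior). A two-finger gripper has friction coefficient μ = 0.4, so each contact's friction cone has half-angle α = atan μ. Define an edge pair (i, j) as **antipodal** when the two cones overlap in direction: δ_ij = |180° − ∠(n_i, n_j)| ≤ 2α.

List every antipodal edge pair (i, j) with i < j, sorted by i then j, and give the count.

α = atan 0.4 = 21.80°;  2α = 43.60°
n_0 = (+0.9940, -0.1095)
n_1 = (+0.8981, +0.4397)
n_2 = (-0.9286, +0.3710)
n_3 = (-0.9040, -0.4275)
n_4 = (+0.7143, -0.6999)
  (0,1): δ = 147.63°  ·
  (0,2): δ = 15.49°  ✓
  (0,3): δ = 31.59°  ✓
  (0,4): δ = 141.87°  ·
  (1,2): δ = 47.86°  ·
  (1,3): δ = 0.78°  ✓
  (1,4): δ = 109.50°  ·
  (2,3): δ = 132.92°  ·
  (2,4): δ = 22.64°  ✓
  (3,4): δ = 69.72°  ·
antipodal pairs: 4

count = 4; pairs: (0,2), (0,3), (1,3), (2,4)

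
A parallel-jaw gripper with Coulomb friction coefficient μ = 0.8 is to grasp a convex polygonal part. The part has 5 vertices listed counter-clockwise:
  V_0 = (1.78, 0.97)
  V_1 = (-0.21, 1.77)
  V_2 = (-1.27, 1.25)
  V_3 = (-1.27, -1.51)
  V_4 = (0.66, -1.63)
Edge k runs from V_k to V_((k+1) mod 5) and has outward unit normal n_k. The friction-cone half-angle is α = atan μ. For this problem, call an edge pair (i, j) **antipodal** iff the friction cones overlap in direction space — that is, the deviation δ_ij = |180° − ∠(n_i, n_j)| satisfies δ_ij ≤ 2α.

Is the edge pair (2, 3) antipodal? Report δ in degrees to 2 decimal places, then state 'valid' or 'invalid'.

δ = 93.56°, invalid

α = atan 0.8 = 38.66°;  2α = 77.32°
edge 2: e_2 = (+0.00, -2.76);  n_2 = (-1.0000, -0.0000)
edge 3: e_3 = (+1.93, -0.12);  n_3 = (-0.0621, -0.9981)
∠(n_2, n_3) = 86.44°
δ = |180° − 86.44°| = 93.56°
93.56° > 2α = 77.32°  →  invalid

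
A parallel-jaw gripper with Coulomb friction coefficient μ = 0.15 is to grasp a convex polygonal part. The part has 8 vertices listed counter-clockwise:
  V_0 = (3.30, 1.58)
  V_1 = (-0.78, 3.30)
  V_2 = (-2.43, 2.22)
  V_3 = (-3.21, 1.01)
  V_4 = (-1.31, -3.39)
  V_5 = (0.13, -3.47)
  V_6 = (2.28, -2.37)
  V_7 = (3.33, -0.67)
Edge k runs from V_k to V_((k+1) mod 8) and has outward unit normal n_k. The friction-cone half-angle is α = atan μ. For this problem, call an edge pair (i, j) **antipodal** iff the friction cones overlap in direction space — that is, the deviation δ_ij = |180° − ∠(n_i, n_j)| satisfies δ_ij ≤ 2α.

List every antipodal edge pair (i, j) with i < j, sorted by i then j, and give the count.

count = 2; pairs: (1,5), (2,6)

α = atan 0.15 = 8.53°;  2α = 17.06°
n_0 = (+0.3885, +0.9215)
n_1 = (-0.5477, +0.8367)
n_2 = (-0.8405, +0.5418)
n_3 = (-0.9181, -0.3964)
n_4 = (-0.0555, -0.9985)
n_5 = (+0.4555, -0.8902)
n_6 = (+0.8508, -0.5255)
n_7 = (+0.9999, +0.0133)
  (0,1): δ = 123.93°  ·
  (0,2): δ = 99.95°  ·
  (0,3): δ = 43.79°  ·
  (0,4): δ = 19.68°  ·
  (0,5): δ = 49.95°  ·
  (0,6): δ = 81.16°  ·
  (0,7): δ = 113.62°  ·
  (1,2): δ = 156.01°  ·
  (1,3): δ = 99.85°  ·
  (1,4): δ = 36.39°  ·
  (1,5): δ = 6.11°  ✓
  (1,6): δ = 25.09°  ·
  (1,7): δ = 57.56°  ·
  (2,3): δ = 123.84°  ·
  (2,4): δ = 60.37°  ·
  (2,5): δ = 30.10°  ·
  (2,6): δ = 1.11°  ✓
  (2,7): δ = 33.57°  ·
  (3,4): δ = 116.54°  ·
  (3,5): δ = 86.26°  ·
  (3,6): δ = 55.06°  ·
  (3,7): δ = 22.59°  ·
  (4,5): δ = 149.72°  ·
  (4,6): δ = 118.52°  ·
  (4,7): δ = 86.06°  ·
  (5,6): δ = 148.80°  ·
  (5,7): δ = 116.33°  ·
  (6,7): δ = 147.53°  ·
antipodal pairs: 2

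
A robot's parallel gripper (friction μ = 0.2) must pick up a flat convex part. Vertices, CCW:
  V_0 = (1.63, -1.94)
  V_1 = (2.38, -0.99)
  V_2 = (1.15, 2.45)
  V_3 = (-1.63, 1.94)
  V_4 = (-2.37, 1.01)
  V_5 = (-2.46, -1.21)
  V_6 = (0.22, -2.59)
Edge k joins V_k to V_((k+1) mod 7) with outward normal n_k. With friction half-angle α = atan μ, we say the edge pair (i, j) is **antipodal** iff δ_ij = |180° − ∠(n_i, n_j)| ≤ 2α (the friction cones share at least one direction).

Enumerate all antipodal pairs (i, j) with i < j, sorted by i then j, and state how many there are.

α = atan 0.2 = 11.31°;  2α = 22.62°
n_0 = (+0.7849, -0.6196)
n_1 = (+0.9416, +0.3367)
n_2 = (-0.1804, +0.9836)
n_3 = (-0.7825, +0.6226)
n_4 = (-0.9992, +0.0405)
n_5 = (-0.4578, -0.8891)
n_6 = (+0.4186, -0.9081)
  (0,1): δ = 122.03°  ·
  (0,2): δ = 41.31°  ·
  (0,3): δ = 0.22°  ✓
  (0,4): δ = 35.97°  ·
  (0,5): δ = 101.05°  ·
  (0,6): δ = 153.04°  ·
  (1,2): δ = 99.28°  ·
  (1,3): δ = 58.18°  ·
  (1,4): δ = 22.00°  ✓
  (1,5): δ = 43.08°  ·
  (1,6): δ = 95.07°  ·
  (2,3): δ = 138.90°  ·
  (2,4): δ = 102.72°  ·
  (2,5): δ = 37.64°  ·
  (2,6): δ = 14.35°  ✓
  (3,4): δ = 143.81°  ·
  (3,5): δ = 78.74°  ·
  (3,6): δ = 26.74°  ·
  (4,5): δ = 114.92°  ·
  (4,6): δ = 62.93°  ·
  (5,6): δ = 128.01°  ·
antipodal pairs: 3

count = 3; pairs: (0,3), (1,4), (2,6)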